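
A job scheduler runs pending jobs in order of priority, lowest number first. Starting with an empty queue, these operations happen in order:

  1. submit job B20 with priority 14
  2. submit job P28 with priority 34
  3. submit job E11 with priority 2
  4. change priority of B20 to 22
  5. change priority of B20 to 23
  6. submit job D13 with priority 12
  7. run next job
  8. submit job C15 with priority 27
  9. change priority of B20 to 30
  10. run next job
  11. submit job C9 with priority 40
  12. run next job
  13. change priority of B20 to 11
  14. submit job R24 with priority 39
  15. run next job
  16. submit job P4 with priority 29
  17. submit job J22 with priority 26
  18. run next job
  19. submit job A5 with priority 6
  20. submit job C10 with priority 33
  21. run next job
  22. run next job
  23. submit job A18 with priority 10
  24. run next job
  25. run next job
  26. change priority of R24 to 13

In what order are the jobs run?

[E11, D13, C15, B20, J22, A5, P4, A18, C10]

add B20 (priority 14) → {B20:14}
add P28 (priority 34) → {B20:14, P28:34}
add E11 (priority 2) → {E11:2, B20:14, P28:34}
update B20 to priority 22 → {E11:2, B20:22, P28:34}
update B20 to priority 23 → {E11:2, B20:23, P28:34}
add D13 (priority 12) → {E11:2, D13:12, B20:23, P28:34}
run next job → E11; now {D13:12, B20:23, P28:34}
add C15 (priority 27) → {D13:12, B20:23, C15:27, P28:34}
update B20 to priority 30 → {D13:12, C15:27, B20:30, P28:34}
run next job → D13; now {C15:27, B20:30, P28:34}
add C9 (priority 40) → {C15:27, B20:30, P28:34, C9:40}
run next job → C15; now {B20:30, P28:34, C9:40}
update B20 to priority 11 → {B20:11, P28:34, C9:40}
add R24 (priority 39) → {B20:11, P28:34, R24:39, C9:40}
run next job → B20; now {P28:34, R24:39, C9:40}
add P4 (priority 29) → {P4:29, P28:34, R24:39, C9:40}
add J22 (priority 26) → {J22:26, P4:29, P28:34, R24:39, C9:40}
run next job → J22; now {P4:29, P28:34, R24:39, C9:40}
add A5 (priority 6) → {A5:6, P4:29, P28:34, R24:39, C9:40}
add C10 (priority 33) → {A5:6, P4:29, C10:33, P28:34, R24:39, C9:40}
run next job → A5; now {P4:29, C10:33, P28:34, R24:39, C9:40}
run next job → P4; now {C10:33, P28:34, R24:39, C9:40}
add A18 (priority 10) → {A18:10, C10:33, P28:34, R24:39, C9:40}
run next job → A18; now {C10:33, P28:34, R24:39, C9:40}
run next job → C10; now {P28:34, R24:39, C9:40}
update R24 to priority 13 → {R24:13, P28:34, C9:40}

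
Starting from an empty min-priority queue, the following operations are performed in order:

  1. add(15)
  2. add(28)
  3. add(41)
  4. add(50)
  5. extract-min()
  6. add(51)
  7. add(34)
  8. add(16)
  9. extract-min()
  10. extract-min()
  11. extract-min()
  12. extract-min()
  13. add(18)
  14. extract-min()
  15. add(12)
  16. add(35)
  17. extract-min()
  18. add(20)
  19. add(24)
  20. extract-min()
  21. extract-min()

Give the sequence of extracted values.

15 → 16 → 28 → 34 → 41 → 18 → 12 → 20 → 24

insert 15 → {15}
insert 28 → {15, 28}
insert 41 → {15, 28, 41}
insert 50 → {15, 28, 41, 50}
extract-min → 15; now {28, 41, 50}
insert 51 → {28, 41, 50, 51}
insert 34 → {28, 34, 41, 50, 51}
insert 16 → {16, 28, 34, 41, 50, 51}
extract-min → 16; now {28, 34, 41, 50, 51}
extract-min → 28; now {34, 41, 50, 51}
extract-min → 34; now {41, 50, 51}
extract-min → 41; now {50, 51}
insert 18 → {18, 50, 51}
extract-min → 18; now {50, 51}
insert 12 → {12, 50, 51}
insert 35 → {12, 35, 50, 51}
extract-min → 12; now {35, 50, 51}
insert 20 → {20, 35, 50, 51}
insert 24 → {20, 24, 35, 50, 51}
extract-min → 20; now {24, 35, 50, 51}
extract-min → 24; now {35, 50, 51}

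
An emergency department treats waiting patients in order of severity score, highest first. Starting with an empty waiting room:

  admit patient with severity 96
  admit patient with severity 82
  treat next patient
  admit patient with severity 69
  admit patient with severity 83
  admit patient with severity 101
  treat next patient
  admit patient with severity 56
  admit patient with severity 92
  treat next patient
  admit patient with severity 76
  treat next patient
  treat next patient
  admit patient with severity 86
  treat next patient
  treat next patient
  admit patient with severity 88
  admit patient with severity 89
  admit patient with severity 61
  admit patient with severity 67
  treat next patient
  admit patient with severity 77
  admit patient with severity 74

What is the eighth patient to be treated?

insert 96 → {96}
insert 82 → {96, 82}
treat next patient → 96; now {82}
insert 69 → {82, 69}
insert 83 → {83, 82, 69}
insert 101 → {101, 83, 82, 69}
treat next patient → 101; now {83, 82, 69}
insert 56 → {83, 82, 69, 56}
insert 92 → {92, 83, 82, 69, 56}
treat next patient → 92; now {83, 82, 69, 56}
insert 76 → {83, 82, 76, 69, 56}
treat next patient → 83; now {82, 76, 69, 56}
treat next patient → 82; now {76, 69, 56}
insert 86 → {86, 76, 69, 56}
treat next patient → 86; now {76, 69, 56}
treat next patient → 76; now {69, 56}
insert 88 → {88, 69, 56}
insert 89 → {89, 88, 69, 56}
insert 61 → {89, 88, 69, 61, 56}
insert 67 → {89, 88, 69, 67, 61, 56}
treat next patient → 89; now {88, 69, 67, 61, 56}
insert 77 → {88, 77, 69, 67, 61, 56}
insert 74 → {88, 77, 74, 69, 67, 61, 56}

89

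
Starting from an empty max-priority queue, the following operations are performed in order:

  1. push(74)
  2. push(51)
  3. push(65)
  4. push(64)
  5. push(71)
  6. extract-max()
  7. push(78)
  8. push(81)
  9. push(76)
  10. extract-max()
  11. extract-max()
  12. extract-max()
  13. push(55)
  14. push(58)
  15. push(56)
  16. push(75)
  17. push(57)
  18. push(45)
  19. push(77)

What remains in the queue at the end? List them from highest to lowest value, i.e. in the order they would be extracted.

insert 74 → {74}
insert 51 → {74, 51}
insert 65 → {74, 65, 51}
insert 64 → {74, 65, 64, 51}
insert 71 → {74, 71, 65, 64, 51}
extract-max → 74; now {71, 65, 64, 51}
insert 78 → {78, 71, 65, 64, 51}
insert 81 → {81, 78, 71, 65, 64, 51}
insert 76 → {81, 78, 76, 71, 65, 64, 51}
extract-max → 81; now {78, 76, 71, 65, 64, 51}
extract-max → 78; now {76, 71, 65, 64, 51}
extract-max → 76; now {71, 65, 64, 51}
insert 55 → {71, 65, 64, 55, 51}
insert 58 → {71, 65, 64, 58, 55, 51}
insert 56 → {71, 65, 64, 58, 56, 55, 51}
insert 75 → {75, 71, 65, 64, 58, 56, 55, 51}
insert 57 → {75, 71, 65, 64, 58, 57, 56, 55, 51}
insert 45 → {75, 71, 65, 64, 58, 57, 56, 55, 51, 45}
insert 77 → {77, 75, 71, 65, 64, 58, 57, 56, 55, 51, 45}

[77, 75, 71, 65, 64, 58, 57, 56, 55, 51, 45]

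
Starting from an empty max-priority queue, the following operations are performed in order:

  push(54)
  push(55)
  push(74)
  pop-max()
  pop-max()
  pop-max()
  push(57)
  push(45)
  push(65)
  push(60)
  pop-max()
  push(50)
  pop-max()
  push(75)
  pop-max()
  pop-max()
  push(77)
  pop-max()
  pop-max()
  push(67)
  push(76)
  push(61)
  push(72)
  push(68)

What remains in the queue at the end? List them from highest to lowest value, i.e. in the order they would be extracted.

[76, 72, 68, 67, 61, 45]

insert 54 → {54}
insert 55 → {55, 54}
insert 74 → {74, 55, 54}
pop-max → 74; now {55, 54}
pop-max → 55; now {54}
pop-max → 54; now {}
insert 57 → {57}
insert 45 → {57, 45}
insert 65 → {65, 57, 45}
insert 60 → {65, 60, 57, 45}
pop-max → 65; now {60, 57, 45}
insert 50 → {60, 57, 50, 45}
pop-max → 60; now {57, 50, 45}
insert 75 → {75, 57, 50, 45}
pop-max → 75; now {57, 50, 45}
pop-max → 57; now {50, 45}
insert 77 → {77, 50, 45}
pop-max → 77; now {50, 45}
pop-max → 50; now {45}
insert 67 → {67, 45}
insert 76 → {76, 67, 45}
insert 61 → {76, 67, 61, 45}
insert 72 → {76, 72, 67, 61, 45}
insert 68 → {76, 72, 68, 67, 61, 45}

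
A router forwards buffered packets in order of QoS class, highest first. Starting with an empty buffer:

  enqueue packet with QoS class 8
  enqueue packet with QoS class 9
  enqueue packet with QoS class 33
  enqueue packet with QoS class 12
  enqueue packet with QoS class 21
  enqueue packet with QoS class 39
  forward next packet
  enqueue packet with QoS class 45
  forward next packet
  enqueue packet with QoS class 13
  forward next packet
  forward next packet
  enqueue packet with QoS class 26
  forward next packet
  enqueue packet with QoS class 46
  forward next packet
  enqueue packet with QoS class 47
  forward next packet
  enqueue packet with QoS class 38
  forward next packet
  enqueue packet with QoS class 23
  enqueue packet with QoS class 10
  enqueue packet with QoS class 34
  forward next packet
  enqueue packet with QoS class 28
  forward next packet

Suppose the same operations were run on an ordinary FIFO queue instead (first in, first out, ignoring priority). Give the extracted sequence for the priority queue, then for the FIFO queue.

priority queue: [39, 45, 33, 21, 26, 46, 47, 38, 34, 28]; FIFO queue: 8, 9, 33, 12, 21, 39, 45, 13, 26, 46

insert 8 → {8}
insert 9 → {9, 8}
insert 33 → {33, 9, 8}
insert 12 → {33, 12, 9, 8}
insert 21 → {33, 21, 12, 9, 8}
insert 39 → {39, 33, 21, 12, 9, 8}
forward next packet → 39; now {33, 21, 12, 9, 8}
insert 45 → {45, 33, 21, 12, 9, 8}
forward next packet → 45; now {33, 21, 12, 9, 8}
insert 13 → {33, 21, 13, 12, 9, 8}
forward next packet → 33; now {21, 13, 12, 9, 8}
forward next packet → 21; now {13, 12, 9, 8}
insert 26 → {26, 13, 12, 9, 8}
forward next packet → 26; now {13, 12, 9, 8}
insert 46 → {46, 13, 12, 9, 8}
forward next packet → 46; now {13, 12, 9, 8}
insert 47 → {47, 13, 12, 9, 8}
forward next packet → 47; now {13, 12, 9, 8}
insert 38 → {38, 13, 12, 9, 8}
forward next packet → 38; now {13, 12, 9, 8}
insert 23 → {23, 13, 12, 9, 8}
insert 10 → {23, 13, 12, 10, 9, 8}
insert 34 → {34, 23, 13, 12, 10, 9, 8}
forward next packet → 34; now {23, 13, 12, 10, 9, 8}
insert 28 → {28, 23, 13, 12, 10, 9, 8}
forward next packet → 28; now {23, 13, 12, 10, 9, 8}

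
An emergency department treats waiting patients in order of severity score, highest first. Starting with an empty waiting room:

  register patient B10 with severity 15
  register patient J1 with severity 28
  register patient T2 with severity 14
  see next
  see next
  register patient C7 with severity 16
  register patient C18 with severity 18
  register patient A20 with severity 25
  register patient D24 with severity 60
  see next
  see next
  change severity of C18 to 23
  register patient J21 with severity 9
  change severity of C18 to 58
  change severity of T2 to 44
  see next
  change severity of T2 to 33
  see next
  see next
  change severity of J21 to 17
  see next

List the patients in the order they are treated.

J1 → B10 → D24 → A20 → C18 → T2 → C7 → J21

add B10 (severity 15) → {B10:15}
add J1 (severity 28) → {J1:28, B10:15}
add T2 (severity 14) → {J1:28, B10:15, T2:14}
see next → J1; now {B10:15, T2:14}
see next → B10; now {T2:14}
add C7 (severity 16) → {C7:16, T2:14}
add C18 (severity 18) → {C18:18, C7:16, T2:14}
add A20 (severity 25) → {A20:25, C18:18, C7:16, T2:14}
add D24 (severity 60) → {D24:60, A20:25, C18:18, C7:16, T2:14}
see next → D24; now {A20:25, C18:18, C7:16, T2:14}
see next → A20; now {C18:18, C7:16, T2:14}
update C18 to severity 23 → {C18:23, C7:16, T2:14}
add J21 (severity 9) → {C18:23, C7:16, T2:14, J21:9}
update C18 to severity 58 → {C18:58, C7:16, T2:14, J21:9}
update T2 to severity 44 → {C18:58, T2:44, C7:16, J21:9}
see next → C18; now {T2:44, C7:16, J21:9}
update T2 to severity 33 → {T2:33, C7:16, J21:9}
see next → T2; now {C7:16, J21:9}
see next → C7; now {J21:9}
update J21 to severity 17 → {J21:17}
see next → J21; now {}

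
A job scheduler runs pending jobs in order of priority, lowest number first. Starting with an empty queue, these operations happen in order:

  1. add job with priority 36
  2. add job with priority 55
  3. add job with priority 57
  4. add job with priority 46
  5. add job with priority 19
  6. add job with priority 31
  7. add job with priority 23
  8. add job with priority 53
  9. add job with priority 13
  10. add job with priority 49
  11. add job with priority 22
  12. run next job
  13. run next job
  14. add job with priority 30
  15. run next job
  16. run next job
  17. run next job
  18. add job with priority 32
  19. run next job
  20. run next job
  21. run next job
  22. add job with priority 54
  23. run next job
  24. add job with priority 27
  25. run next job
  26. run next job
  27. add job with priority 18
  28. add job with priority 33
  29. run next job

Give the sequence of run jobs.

13 → 19 → 22 → 23 → 30 → 31 → 32 → 36 → 46 → 27 → 49 → 18

insert 36 → {36}
insert 55 → {36, 55}
insert 57 → {36, 55, 57}
insert 46 → {36, 46, 55, 57}
insert 19 → {19, 36, 46, 55, 57}
insert 31 → {19, 31, 36, 46, 55, 57}
insert 23 → {19, 23, 31, 36, 46, 55, 57}
insert 53 → {19, 23, 31, 36, 46, 53, 55, 57}
insert 13 → {13, 19, 23, 31, 36, 46, 53, 55, 57}
insert 49 → {13, 19, 23, 31, 36, 46, 49, 53, 55, 57}
insert 22 → {13, 19, 22, 23, 31, 36, 46, 49, 53, 55, 57}
run next job → 13; now {19, 22, 23, 31, 36, 46, 49, 53, 55, 57}
run next job → 19; now {22, 23, 31, 36, 46, 49, 53, 55, 57}
insert 30 → {22, 23, 30, 31, 36, 46, 49, 53, 55, 57}
run next job → 22; now {23, 30, 31, 36, 46, 49, 53, 55, 57}
run next job → 23; now {30, 31, 36, 46, 49, 53, 55, 57}
run next job → 30; now {31, 36, 46, 49, 53, 55, 57}
insert 32 → {31, 32, 36, 46, 49, 53, 55, 57}
run next job → 31; now {32, 36, 46, 49, 53, 55, 57}
run next job → 32; now {36, 46, 49, 53, 55, 57}
run next job → 36; now {46, 49, 53, 55, 57}
insert 54 → {46, 49, 53, 54, 55, 57}
run next job → 46; now {49, 53, 54, 55, 57}
insert 27 → {27, 49, 53, 54, 55, 57}
run next job → 27; now {49, 53, 54, 55, 57}
run next job → 49; now {53, 54, 55, 57}
insert 18 → {18, 53, 54, 55, 57}
insert 33 → {18, 33, 53, 54, 55, 57}
run next job → 18; now {33, 53, 54, 55, 57}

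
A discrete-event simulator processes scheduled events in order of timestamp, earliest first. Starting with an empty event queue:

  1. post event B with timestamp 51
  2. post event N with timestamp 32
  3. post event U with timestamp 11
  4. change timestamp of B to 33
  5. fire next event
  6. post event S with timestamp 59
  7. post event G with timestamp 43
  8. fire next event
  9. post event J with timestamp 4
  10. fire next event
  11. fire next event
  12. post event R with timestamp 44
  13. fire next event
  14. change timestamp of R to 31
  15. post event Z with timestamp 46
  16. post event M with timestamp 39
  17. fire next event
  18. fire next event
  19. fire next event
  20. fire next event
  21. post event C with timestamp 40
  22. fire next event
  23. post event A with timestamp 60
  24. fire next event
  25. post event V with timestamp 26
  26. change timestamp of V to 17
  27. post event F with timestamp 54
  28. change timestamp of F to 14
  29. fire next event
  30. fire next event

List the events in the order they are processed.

U → N → J → B → G → R → M → Z → S → C → A → F → V

add B (timestamp 51) → {B:51}
add N (timestamp 32) → {N:32, B:51}
add U (timestamp 11) → {U:11, N:32, B:51}
update B to timestamp 33 → {U:11, N:32, B:33}
fire next event → U; now {N:32, B:33}
add S (timestamp 59) → {N:32, B:33, S:59}
add G (timestamp 43) → {N:32, B:33, G:43, S:59}
fire next event → N; now {B:33, G:43, S:59}
add J (timestamp 4) → {J:4, B:33, G:43, S:59}
fire next event → J; now {B:33, G:43, S:59}
fire next event → B; now {G:43, S:59}
add R (timestamp 44) → {G:43, R:44, S:59}
fire next event → G; now {R:44, S:59}
update R to timestamp 31 → {R:31, S:59}
add Z (timestamp 46) → {R:31, Z:46, S:59}
add M (timestamp 39) → {R:31, M:39, Z:46, S:59}
fire next event → R; now {M:39, Z:46, S:59}
fire next event → M; now {Z:46, S:59}
fire next event → Z; now {S:59}
fire next event → S; now {}
add C (timestamp 40) → {C:40}
fire next event → C; now {}
add A (timestamp 60) → {A:60}
fire next event → A; now {}
add V (timestamp 26) → {V:26}
update V to timestamp 17 → {V:17}
add F (timestamp 54) → {V:17, F:54}
update F to timestamp 14 → {F:14, V:17}
fire next event → F; now {V:17}
fire next event → V; now {}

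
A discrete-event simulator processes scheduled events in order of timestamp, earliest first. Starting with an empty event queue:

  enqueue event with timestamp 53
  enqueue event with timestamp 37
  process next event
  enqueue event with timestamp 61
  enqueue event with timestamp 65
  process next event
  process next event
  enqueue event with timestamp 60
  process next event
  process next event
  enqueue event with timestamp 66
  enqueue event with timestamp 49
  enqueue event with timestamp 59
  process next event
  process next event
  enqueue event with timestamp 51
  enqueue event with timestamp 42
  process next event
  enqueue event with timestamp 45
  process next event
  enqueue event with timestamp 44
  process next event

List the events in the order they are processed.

37 → 53 → 61 → 60 → 65 → 49 → 59 → 42 → 45 → 44

insert 53 → {53}
insert 37 → {37, 53}
process next event → 37; now {53}
insert 61 → {53, 61}
insert 65 → {53, 61, 65}
process next event → 53; now {61, 65}
process next event → 61; now {65}
insert 60 → {60, 65}
process next event → 60; now {65}
process next event → 65; now {}
insert 66 → {66}
insert 49 → {49, 66}
insert 59 → {49, 59, 66}
process next event → 49; now {59, 66}
process next event → 59; now {66}
insert 51 → {51, 66}
insert 42 → {42, 51, 66}
process next event → 42; now {51, 66}
insert 45 → {45, 51, 66}
process next event → 45; now {51, 66}
insert 44 → {44, 51, 66}
process next event → 44; now {51, 66}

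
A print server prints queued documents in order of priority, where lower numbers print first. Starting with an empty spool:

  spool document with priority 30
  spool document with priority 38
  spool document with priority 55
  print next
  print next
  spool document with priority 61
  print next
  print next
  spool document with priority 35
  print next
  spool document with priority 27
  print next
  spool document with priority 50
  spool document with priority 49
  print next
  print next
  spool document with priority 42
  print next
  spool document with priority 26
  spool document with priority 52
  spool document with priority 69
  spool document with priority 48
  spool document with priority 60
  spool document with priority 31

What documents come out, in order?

insert 30 → {30}
insert 38 → {30, 38}
insert 55 → {30, 38, 55}
print next → 30; now {38, 55}
print next → 38; now {55}
insert 61 → {55, 61}
print next → 55; now {61}
print next → 61; now {}
insert 35 → {35}
print next → 35; now {}
insert 27 → {27}
print next → 27; now {}
insert 50 → {50}
insert 49 → {49, 50}
print next → 49; now {50}
print next → 50; now {}
insert 42 → {42}
print next → 42; now {}
insert 26 → {26}
insert 52 → {26, 52}
insert 69 → {26, 52, 69}
insert 48 → {26, 48, 52, 69}
insert 60 → {26, 48, 52, 60, 69}
insert 31 → {26, 31, 48, 52, 60, 69}

30 → 38 → 55 → 61 → 35 → 27 → 49 → 50 → 42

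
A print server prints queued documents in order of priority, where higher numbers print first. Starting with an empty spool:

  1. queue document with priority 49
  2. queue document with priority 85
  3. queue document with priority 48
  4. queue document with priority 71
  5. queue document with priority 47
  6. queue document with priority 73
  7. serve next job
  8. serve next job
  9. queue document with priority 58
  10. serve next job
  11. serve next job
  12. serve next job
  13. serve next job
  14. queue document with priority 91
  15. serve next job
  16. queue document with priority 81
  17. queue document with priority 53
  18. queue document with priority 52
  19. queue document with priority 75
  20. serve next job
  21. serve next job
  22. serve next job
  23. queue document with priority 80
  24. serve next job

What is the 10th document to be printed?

53

insert 49 → {49}
insert 85 → {85, 49}
insert 48 → {85, 49, 48}
insert 71 → {85, 71, 49, 48}
insert 47 → {85, 71, 49, 48, 47}
insert 73 → {85, 73, 71, 49, 48, 47}
serve next job → 85; now {73, 71, 49, 48, 47}
serve next job → 73; now {71, 49, 48, 47}
insert 58 → {71, 58, 49, 48, 47}
serve next job → 71; now {58, 49, 48, 47}
serve next job → 58; now {49, 48, 47}
serve next job → 49; now {48, 47}
serve next job → 48; now {47}
insert 91 → {91, 47}
serve next job → 91; now {47}
insert 81 → {81, 47}
insert 53 → {81, 53, 47}
insert 52 → {81, 53, 52, 47}
insert 75 → {81, 75, 53, 52, 47}
serve next job → 81; now {75, 53, 52, 47}
serve next job → 75; now {53, 52, 47}
serve next job → 53; now {52, 47}
insert 80 → {80, 52, 47}
serve next job → 80; now {52, 47}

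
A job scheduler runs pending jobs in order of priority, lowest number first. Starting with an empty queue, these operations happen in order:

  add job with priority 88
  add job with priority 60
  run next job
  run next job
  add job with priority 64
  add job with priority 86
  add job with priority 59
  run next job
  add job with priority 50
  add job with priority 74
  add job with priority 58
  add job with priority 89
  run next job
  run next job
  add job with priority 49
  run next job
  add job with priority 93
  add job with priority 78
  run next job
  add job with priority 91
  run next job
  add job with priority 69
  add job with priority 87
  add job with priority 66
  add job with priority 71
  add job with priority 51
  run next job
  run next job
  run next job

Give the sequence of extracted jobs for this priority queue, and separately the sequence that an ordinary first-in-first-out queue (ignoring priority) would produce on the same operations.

priority queue: 60, 88, 59, 50, 58, 49, 64, 74, 51, 66, 69; FIFO queue: [88, 60, 64, 86, 59, 50, 74, 58, 89, 49, 93]

insert 88 → {88}
insert 60 → {60, 88}
run next job → 60; now {88}
run next job → 88; now {}
insert 64 → {64}
insert 86 → {64, 86}
insert 59 → {59, 64, 86}
run next job → 59; now {64, 86}
insert 50 → {50, 64, 86}
insert 74 → {50, 64, 74, 86}
insert 58 → {50, 58, 64, 74, 86}
insert 89 → {50, 58, 64, 74, 86, 89}
run next job → 50; now {58, 64, 74, 86, 89}
run next job → 58; now {64, 74, 86, 89}
insert 49 → {49, 64, 74, 86, 89}
run next job → 49; now {64, 74, 86, 89}
insert 93 → {64, 74, 86, 89, 93}
insert 78 → {64, 74, 78, 86, 89, 93}
run next job → 64; now {74, 78, 86, 89, 93}
insert 91 → {74, 78, 86, 89, 91, 93}
run next job → 74; now {78, 86, 89, 91, 93}
insert 69 → {69, 78, 86, 89, 91, 93}
insert 87 → {69, 78, 86, 87, 89, 91, 93}
insert 66 → {66, 69, 78, 86, 87, 89, 91, 93}
insert 71 → {66, 69, 71, 78, 86, 87, 89, 91, 93}
insert 51 → {51, 66, 69, 71, 78, 86, 87, 89, 91, 93}
run next job → 51; now {66, 69, 71, 78, 86, 87, 89, 91, 93}
run next job → 66; now {69, 71, 78, 86, 87, 89, 91, 93}
run next job → 69; now {71, 78, 86, 87, 89, 91, 93}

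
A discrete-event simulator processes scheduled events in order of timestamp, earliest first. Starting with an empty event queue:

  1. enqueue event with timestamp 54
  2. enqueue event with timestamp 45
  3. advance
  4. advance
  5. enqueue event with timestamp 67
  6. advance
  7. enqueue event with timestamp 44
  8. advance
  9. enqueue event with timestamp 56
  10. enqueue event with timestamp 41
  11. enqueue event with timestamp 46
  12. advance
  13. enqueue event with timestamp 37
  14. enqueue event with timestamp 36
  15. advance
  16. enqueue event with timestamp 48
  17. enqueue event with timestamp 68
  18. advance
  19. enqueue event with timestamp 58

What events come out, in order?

[45, 54, 67, 44, 41, 36, 37]

insert 54 → {54}
insert 45 → {45, 54}
advance → 45; now {54}
advance → 54; now {}
insert 67 → {67}
advance → 67; now {}
insert 44 → {44}
advance → 44; now {}
insert 56 → {56}
insert 41 → {41, 56}
insert 46 → {41, 46, 56}
advance → 41; now {46, 56}
insert 37 → {37, 46, 56}
insert 36 → {36, 37, 46, 56}
advance → 36; now {37, 46, 56}
insert 48 → {37, 46, 48, 56}
insert 68 → {37, 46, 48, 56, 68}
advance → 37; now {46, 48, 56, 68}
insert 58 → {46, 48, 56, 58, 68}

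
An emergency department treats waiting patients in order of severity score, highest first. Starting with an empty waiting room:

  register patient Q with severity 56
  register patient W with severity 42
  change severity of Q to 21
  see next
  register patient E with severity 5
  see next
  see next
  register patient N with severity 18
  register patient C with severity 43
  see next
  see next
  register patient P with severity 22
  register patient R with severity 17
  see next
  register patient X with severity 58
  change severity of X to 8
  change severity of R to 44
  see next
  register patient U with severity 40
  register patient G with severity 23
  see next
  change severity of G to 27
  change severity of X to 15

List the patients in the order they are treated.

add Q (severity 56) → {Q:56}
add W (severity 42) → {Q:56, W:42}
update Q to severity 21 → {W:42, Q:21}
see next → W; now {Q:21}
add E (severity 5) → {Q:21, E:5}
see next → Q; now {E:5}
see next → E; now {}
add N (severity 18) → {N:18}
add C (severity 43) → {C:43, N:18}
see next → C; now {N:18}
see next → N; now {}
add P (severity 22) → {P:22}
add R (severity 17) → {P:22, R:17}
see next → P; now {R:17}
add X (severity 58) → {X:58, R:17}
update X to severity 8 → {R:17, X:8}
update R to severity 44 → {R:44, X:8}
see next → R; now {X:8}
add U (severity 40) → {U:40, X:8}
add G (severity 23) → {U:40, G:23, X:8}
see next → U; now {G:23, X:8}
update G to severity 27 → {G:27, X:8}
update X to severity 15 → {G:27, X:15}

[W, Q, E, C, N, P, R, U]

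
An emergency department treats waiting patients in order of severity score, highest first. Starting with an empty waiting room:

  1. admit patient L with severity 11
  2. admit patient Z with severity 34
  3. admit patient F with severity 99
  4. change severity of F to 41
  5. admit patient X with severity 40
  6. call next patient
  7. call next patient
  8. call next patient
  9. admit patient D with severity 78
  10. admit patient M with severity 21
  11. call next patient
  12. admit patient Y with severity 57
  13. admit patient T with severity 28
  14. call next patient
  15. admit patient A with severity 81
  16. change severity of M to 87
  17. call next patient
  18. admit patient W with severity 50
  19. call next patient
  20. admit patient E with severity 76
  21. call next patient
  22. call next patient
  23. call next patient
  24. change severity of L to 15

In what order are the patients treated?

F, X, Z, D, Y, M, A, E, W, T

add L (severity 11) → {L:11}
add Z (severity 34) → {Z:34, L:11}
add F (severity 99) → {F:99, Z:34, L:11}
update F to severity 41 → {F:41, Z:34, L:11}
add X (severity 40) → {F:41, X:40, Z:34, L:11}
call next patient → F; now {X:40, Z:34, L:11}
call next patient → X; now {Z:34, L:11}
call next patient → Z; now {L:11}
add D (severity 78) → {D:78, L:11}
add M (severity 21) → {D:78, M:21, L:11}
call next patient → D; now {M:21, L:11}
add Y (severity 57) → {Y:57, M:21, L:11}
add T (severity 28) → {Y:57, T:28, M:21, L:11}
call next patient → Y; now {T:28, M:21, L:11}
add A (severity 81) → {A:81, T:28, M:21, L:11}
update M to severity 87 → {M:87, A:81, T:28, L:11}
call next patient → M; now {A:81, T:28, L:11}
add W (severity 50) → {A:81, W:50, T:28, L:11}
call next patient → A; now {W:50, T:28, L:11}
add E (severity 76) → {E:76, W:50, T:28, L:11}
call next patient → E; now {W:50, T:28, L:11}
call next patient → W; now {T:28, L:11}
call next patient → T; now {L:11}
update L to severity 15 → {L:15}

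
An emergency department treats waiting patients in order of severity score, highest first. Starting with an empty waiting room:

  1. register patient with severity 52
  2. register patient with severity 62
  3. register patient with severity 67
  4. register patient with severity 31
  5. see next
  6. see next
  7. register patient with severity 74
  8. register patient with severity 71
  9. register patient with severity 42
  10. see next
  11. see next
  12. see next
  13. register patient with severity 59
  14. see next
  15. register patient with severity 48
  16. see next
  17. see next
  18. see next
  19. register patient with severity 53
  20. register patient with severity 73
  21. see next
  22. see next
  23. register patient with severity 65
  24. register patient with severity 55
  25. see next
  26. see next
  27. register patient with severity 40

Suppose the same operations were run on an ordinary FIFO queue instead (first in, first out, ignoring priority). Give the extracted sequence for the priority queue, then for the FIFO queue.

insert 52 → {52}
insert 62 → {62, 52}
insert 67 → {67, 62, 52}
insert 31 → {67, 62, 52, 31}
see next → 67; now {62, 52, 31}
see next → 62; now {52, 31}
insert 74 → {74, 52, 31}
insert 71 → {74, 71, 52, 31}
insert 42 → {74, 71, 52, 42, 31}
see next → 74; now {71, 52, 42, 31}
see next → 71; now {52, 42, 31}
see next → 52; now {42, 31}
insert 59 → {59, 42, 31}
see next → 59; now {42, 31}
insert 48 → {48, 42, 31}
see next → 48; now {42, 31}
see next → 42; now {31}
see next → 31; now {}
insert 53 → {53}
insert 73 → {73, 53}
see next → 73; now {53}
see next → 53; now {}
insert 65 → {65}
insert 55 → {65, 55}
see next → 65; now {55}
see next → 55; now {}
insert 40 → {40}

priority queue: 67 → 62 → 74 → 71 → 52 → 59 → 48 → 42 → 31 → 73 → 53 → 65 → 55; FIFO queue: 52, 62, 67, 31, 74, 71, 42, 59, 48, 53, 73, 65, 55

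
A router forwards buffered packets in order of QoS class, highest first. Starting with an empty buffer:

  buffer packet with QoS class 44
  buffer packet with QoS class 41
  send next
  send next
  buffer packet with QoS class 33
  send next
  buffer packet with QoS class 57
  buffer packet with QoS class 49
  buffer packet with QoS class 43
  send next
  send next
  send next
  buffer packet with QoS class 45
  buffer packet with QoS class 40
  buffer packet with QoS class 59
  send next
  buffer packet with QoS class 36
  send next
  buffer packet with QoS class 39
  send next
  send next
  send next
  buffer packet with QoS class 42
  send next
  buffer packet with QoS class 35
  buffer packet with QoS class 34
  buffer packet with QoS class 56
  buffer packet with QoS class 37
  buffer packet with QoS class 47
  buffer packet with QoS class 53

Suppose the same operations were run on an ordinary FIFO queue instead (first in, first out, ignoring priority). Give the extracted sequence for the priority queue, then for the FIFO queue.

insert 44 → {44}
insert 41 → {44, 41}
send next → 44; now {41}
send next → 41; now {}
insert 33 → {33}
send next → 33; now {}
insert 57 → {57}
insert 49 → {57, 49}
insert 43 → {57, 49, 43}
send next → 57; now {49, 43}
send next → 49; now {43}
send next → 43; now {}
insert 45 → {45}
insert 40 → {45, 40}
insert 59 → {59, 45, 40}
send next → 59; now {45, 40}
insert 36 → {45, 40, 36}
send next → 45; now {40, 36}
insert 39 → {40, 39, 36}
send next → 40; now {39, 36}
send next → 39; now {36}
send next → 36; now {}
insert 42 → {42}
send next → 42; now {}
insert 35 → {35}
insert 34 → {35, 34}
insert 56 → {56, 35, 34}
insert 37 → {56, 37, 35, 34}
insert 47 → {56, 47, 37, 35, 34}
insert 53 → {56, 53, 47, 37, 35, 34}

priority queue: [44, 41, 33, 57, 49, 43, 59, 45, 40, 39, 36, 42]; FIFO queue: 44, 41, 33, 57, 49, 43, 45, 40, 59, 36, 39, 42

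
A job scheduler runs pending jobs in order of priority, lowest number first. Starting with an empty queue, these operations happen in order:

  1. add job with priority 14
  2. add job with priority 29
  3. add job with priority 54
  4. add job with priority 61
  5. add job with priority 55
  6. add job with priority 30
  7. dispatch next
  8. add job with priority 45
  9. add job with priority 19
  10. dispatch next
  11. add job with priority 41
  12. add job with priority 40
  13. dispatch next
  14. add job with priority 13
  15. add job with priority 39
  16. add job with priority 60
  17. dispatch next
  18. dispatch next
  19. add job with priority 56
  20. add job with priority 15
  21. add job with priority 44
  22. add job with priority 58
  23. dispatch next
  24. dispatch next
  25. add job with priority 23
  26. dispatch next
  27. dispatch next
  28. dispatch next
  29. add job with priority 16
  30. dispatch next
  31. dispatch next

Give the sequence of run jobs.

14 → 19 → 29 → 13 → 30 → 15 → 39 → 23 → 40 → 41 → 16 → 44

insert 14 → {14}
insert 29 → {14, 29}
insert 54 → {14, 29, 54}
insert 61 → {14, 29, 54, 61}
insert 55 → {14, 29, 54, 55, 61}
insert 30 → {14, 29, 30, 54, 55, 61}
dispatch next → 14; now {29, 30, 54, 55, 61}
insert 45 → {29, 30, 45, 54, 55, 61}
insert 19 → {19, 29, 30, 45, 54, 55, 61}
dispatch next → 19; now {29, 30, 45, 54, 55, 61}
insert 41 → {29, 30, 41, 45, 54, 55, 61}
insert 40 → {29, 30, 40, 41, 45, 54, 55, 61}
dispatch next → 29; now {30, 40, 41, 45, 54, 55, 61}
insert 13 → {13, 30, 40, 41, 45, 54, 55, 61}
insert 39 → {13, 30, 39, 40, 41, 45, 54, 55, 61}
insert 60 → {13, 30, 39, 40, 41, 45, 54, 55, 60, 61}
dispatch next → 13; now {30, 39, 40, 41, 45, 54, 55, 60, 61}
dispatch next → 30; now {39, 40, 41, 45, 54, 55, 60, 61}
insert 56 → {39, 40, 41, 45, 54, 55, 56, 60, 61}
insert 15 → {15, 39, 40, 41, 45, 54, 55, 56, 60, 61}
insert 44 → {15, 39, 40, 41, 44, 45, 54, 55, 56, 60, 61}
insert 58 → {15, 39, 40, 41, 44, 45, 54, 55, 56, 58, 60, 61}
dispatch next → 15; now {39, 40, 41, 44, 45, 54, 55, 56, 58, 60, 61}
dispatch next → 39; now {40, 41, 44, 45, 54, 55, 56, 58, 60, 61}
insert 23 → {23, 40, 41, 44, 45, 54, 55, 56, 58, 60, 61}
dispatch next → 23; now {40, 41, 44, 45, 54, 55, 56, 58, 60, 61}
dispatch next → 40; now {41, 44, 45, 54, 55, 56, 58, 60, 61}
dispatch next → 41; now {44, 45, 54, 55, 56, 58, 60, 61}
insert 16 → {16, 44, 45, 54, 55, 56, 58, 60, 61}
dispatch next → 16; now {44, 45, 54, 55, 56, 58, 60, 61}
dispatch next → 44; now {45, 54, 55, 56, 58, 60, 61}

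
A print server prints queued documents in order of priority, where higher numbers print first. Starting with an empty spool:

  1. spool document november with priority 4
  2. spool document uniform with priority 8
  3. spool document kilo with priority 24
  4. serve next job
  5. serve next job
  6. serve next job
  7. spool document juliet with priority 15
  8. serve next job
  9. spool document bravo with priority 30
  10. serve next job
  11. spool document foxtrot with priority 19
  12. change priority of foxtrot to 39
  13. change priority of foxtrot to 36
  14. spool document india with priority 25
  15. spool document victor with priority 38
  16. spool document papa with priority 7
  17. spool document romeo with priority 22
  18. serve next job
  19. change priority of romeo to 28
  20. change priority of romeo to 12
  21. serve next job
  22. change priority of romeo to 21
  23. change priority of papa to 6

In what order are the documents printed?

add november (priority 4) → {november:4}
add uniform (priority 8) → {uniform:8, november:4}
add kilo (priority 24) → {kilo:24, uniform:8, november:4}
serve next job → kilo; now {uniform:8, november:4}
serve next job → uniform; now {november:4}
serve next job → november; now {}
add juliet (priority 15) → {juliet:15}
serve next job → juliet; now {}
add bravo (priority 30) → {bravo:30}
serve next job → bravo; now {}
add foxtrot (priority 19) → {foxtrot:19}
update foxtrot to priority 39 → {foxtrot:39}
update foxtrot to priority 36 → {foxtrot:36}
add india (priority 25) → {foxtrot:36, india:25}
add victor (priority 38) → {victor:38, foxtrot:36, india:25}
add papa (priority 7) → {victor:38, foxtrot:36, india:25, papa:7}
add romeo (priority 22) → {victor:38, foxtrot:36, india:25, romeo:22, papa:7}
serve next job → victor; now {foxtrot:36, india:25, romeo:22, papa:7}
update romeo to priority 28 → {foxtrot:36, romeo:28, india:25, papa:7}
update romeo to priority 12 → {foxtrot:36, india:25, romeo:12, papa:7}
serve next job → foxtrot; now {india:25, romeo:12, papa:7}
update romeo to priority 21 → {india:25, romeo:21, papa:7}
update papa to priority 6 → {india:25, romeo:21, papa:6}

kilo → uniform → november → juliet → bravo → victor → foxtrot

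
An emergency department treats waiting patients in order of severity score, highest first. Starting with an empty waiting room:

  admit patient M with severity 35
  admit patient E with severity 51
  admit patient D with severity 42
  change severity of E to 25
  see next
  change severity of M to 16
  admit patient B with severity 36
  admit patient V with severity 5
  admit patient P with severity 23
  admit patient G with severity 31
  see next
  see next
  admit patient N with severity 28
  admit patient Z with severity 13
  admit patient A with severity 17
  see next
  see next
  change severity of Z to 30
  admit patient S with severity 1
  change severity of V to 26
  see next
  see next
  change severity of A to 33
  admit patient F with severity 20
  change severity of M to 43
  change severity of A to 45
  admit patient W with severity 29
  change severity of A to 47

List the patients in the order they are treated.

add M (severity 35) → {M:35}
add E (severity 51) → {E:51, M:35}
add D (severity 42) → {E:51, D:42, M:35}
update E to severity 25 → {D:42, M:35, E:25}
see next → D; now {M:35, E:25}
update M to severity 16 → {E:25, M:16}
add B (severity 36) → {B:36, E:25, M:16}
add V (severity 5) → {B:36, E:25, M:16, V:5}
add P (severity 23) → {B:36, E:25, P:23, M:16, V:5}
add G (severity 31) → {B:36, G:31, E:25, P:23, M:16, V:5}
see next → B; now {G:31, E:25, P:23, M:16, V:5}
see next → G; now {E:25, P:23, M:16, V:5}
add N (severity 28) → {N:28, E:25, P:23, M:16, V:5}
add Z (severity 13) → {N:28, E:25, P:23, M:16, Z:13, V:5}
add A (severity 17) → {N:28, E:25, P:23, A:17, M:16, Z:13, V:5}
see next → N; now {E:25, P:23, A:17, M:16, Z:13, V:5}
see next → E; now {P:23, A:17, M:16, Z:13, V:5}
update Z to severity 30 → {Z:30, P:23, A:17, M:16, V:5}
add S (severity 1) → {Z:30, P:23, A:17, M:16, V:5, S:1}
update V to severity 26 → {Z:30, V:26, P:23, A:17, M:16, S:1}
see next → Z; now {V:26, P:23, A:17, M:16, S:1}
see next → V; now {P:23, A:17, M:16, S:1}
update A to severity 33 → {A:33, P:23, M:16, S:1}
add F (severity 20) → {A:33, P:23, F:20, M:16, S:1}
update M to severity 43 → {M:43, A:33, P:23, F:20, S:1}
update A to severity 45 → {A:45, M:43, P:23, F:20, S:1}
add W (severity 29) → {A:45, M:43, W:29, P:23, F:20, S:1}
update A to severity 47 → {A:47, M:43, W:29, P:23, F:20, S:1}

D → B → G → N → E → Z → V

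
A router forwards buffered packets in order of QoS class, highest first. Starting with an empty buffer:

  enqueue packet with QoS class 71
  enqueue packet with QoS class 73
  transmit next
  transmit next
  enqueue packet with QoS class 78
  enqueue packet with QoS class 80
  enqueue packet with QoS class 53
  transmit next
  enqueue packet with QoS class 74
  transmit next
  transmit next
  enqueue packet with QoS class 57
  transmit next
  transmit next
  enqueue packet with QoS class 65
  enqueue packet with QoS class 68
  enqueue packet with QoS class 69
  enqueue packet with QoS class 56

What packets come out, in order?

insert 71 → {71}
insert 73 → {73, 71}
transmit next → 73; now {71}
transmit next → 71; now {}
insert 78 → {78}
insert 80 → {80, 78}
insert 53 → {80, 78, 53}
transmit next → 80; now {78, 53}
insert 74 → {78, 74, 53}
transmit next → 78; now {74, 53}
transmit next → 74; now {53}
insert 57 → {57, 53}
transmit next → 57; now {53}
transmit next → 53; now {}
insert 65 → {65}
insert 68 → {68, 65}
insert 69 → {69, 68, 65}
insert 56 → {69, 68, 65, 56}

73, 71, 80, 78, 74, 57, 53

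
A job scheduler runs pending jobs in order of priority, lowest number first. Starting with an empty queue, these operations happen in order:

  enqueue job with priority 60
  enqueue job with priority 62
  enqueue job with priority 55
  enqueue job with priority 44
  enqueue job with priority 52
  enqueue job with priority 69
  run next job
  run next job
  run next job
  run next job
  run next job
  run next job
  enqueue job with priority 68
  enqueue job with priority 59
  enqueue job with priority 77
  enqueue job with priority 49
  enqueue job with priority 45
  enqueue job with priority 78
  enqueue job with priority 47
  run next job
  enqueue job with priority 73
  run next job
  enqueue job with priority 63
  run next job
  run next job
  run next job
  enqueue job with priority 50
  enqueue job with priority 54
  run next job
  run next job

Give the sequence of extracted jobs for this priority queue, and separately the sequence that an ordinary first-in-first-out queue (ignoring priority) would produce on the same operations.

insert 60 → {60}
insert 62 → {60, 62}
insert 55 → {55, 60, 62}
insert 44 → {44, 55, 60, 62}
insert 52 → {44, 52, 55, 60, 62}
insert 69 → {44, 52, 55, 60, 62, 69}
run next job → 44; now {52, 55, 60, 62, 69}
run next job → 52; now {55, 60, 62, 69}
run next job → 55; now {60, 62, 69}
run next job → 60; now {62, 69}
run next job → 62; now {69}
run next job → 69; now {}
insert 68 → {68}
insert 59 → {59, 68}
insert 77 → {59, 68, 77}
insert 49 → {49, 59, 68, 77}
insert 45 → {45, 49, 59, 68, 77}
insert 78 → {45, 49, 59, 68, 77, 78}
insert 47 → {45, 47, 49, 59, 68, 77, 78}
run next job → 45; now {47, 49, 59, 68, 77, 78}
insert 73 → {47, 49, 59, 68, 73, 77, 78}
run next job → 47; now {49, 59, 68, 73, 77, 78}
insert 63 → {49, 59, 63, 68, 73, 77, 78}
run next job → 49; now {59, 63, 68, 73, 77, 78}
run next job → 59; now {63, 68, 73, 77, 78}
run next job → 63; now {68, 73, 77, 78}
insert 50 → {50, 68, 73, 77, 78}
insert 54 → {50, 54, 68, 73, 77, 78}
run next job → 50; now {54, 68, 73, 77, 78}
run next job → 54; now {68, 73, 77, 78}

priority queue: 44 → 52 → 55 → 60 → 62 → 69 → 45 → 47 → 49 → 59 → 63 → 50 → 54; FIFO queue: [60, 62, 55, 44, 52, 69, 68, 59, 77, 49, 45, 78, 47]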